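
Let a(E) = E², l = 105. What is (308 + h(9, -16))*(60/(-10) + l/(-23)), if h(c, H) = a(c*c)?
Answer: -1669167/23 ≈ -72573.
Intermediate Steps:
h(c, H) = c⁴ (h(c, H) = (c*c)² = (c²)² = c⁴)
(308 + h(9, -16))*(60/(-10) + l/(-23)) = (308 + 9⁴)*(60/(-10) + 105/(-23)) = (308 + 6561)*(60*(-⅒) + 105*(-1/23)) = 6869*(-6 - 105/23) = 6869*(-243/23) = -1669167/23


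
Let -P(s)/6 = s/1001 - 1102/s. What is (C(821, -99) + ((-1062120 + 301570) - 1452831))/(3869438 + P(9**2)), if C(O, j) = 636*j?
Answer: -61522776315/104581493908 ≈ -0.58828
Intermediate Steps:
P(s) = 6612/s - 6*s/1001 (P(s) = -6*(s/1001 - 1102/s) = -6*(-1102/s + s/1001) = 6612/s - 6*s/1001)
(C(821, -99) + ((-1062120 + 301570) - 1452831))/(3869438 + P(9**2)) = (636*(-99) + ((-1062120 + 301570) - 1452831))/(3869438 + (6612/(9**2) - 6/1001*9**2)) = (-62964 + (-760550 - 1452831))/(3869438 + (6612/81 - 6/1001*81)) = (-62964 - 2213381)/(3869438 + (6612*(1/81) - 486/1001)) = -2276345/(3869438 + (2204/27 - 486/1001)) = -2276345/(3869438 + 2193082/27027) = -2276345/104581493908/27027 = -2276345*27027/104581493908 = -61522776315/104581493908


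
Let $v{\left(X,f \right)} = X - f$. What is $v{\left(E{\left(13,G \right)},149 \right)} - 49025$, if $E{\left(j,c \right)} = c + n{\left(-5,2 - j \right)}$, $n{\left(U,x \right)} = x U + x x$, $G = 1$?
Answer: $-48997$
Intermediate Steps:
$n{\left(U,x \right)} = x^{2} + U x$ ($n{\left(U,x \right)} = U x + x^{2} = x^{2} + U x$)
$E{\left(j,c \right)} = c + \left(-3 - j\right) \left(2 - j\right)$ ($E{\left(j,c \right)} = c + \left(2 - j\right) \left(-5 - \left(-2 + j\right)\right) = c + \left(2 - j\right) \left(-3 - j\right) = c + \left(-3 - j\right) \left(2 - j\right)$)
$v{\left(E{\left(13,G \right)},149 \right)} - 49025 = \left(\left(1 + \left(-2 + 13\right) \left(3 + 13\right)\right) - 149\right) - 49025 = \left(\left(1 + 11 \cdot 16\right) - 149\right) - 49025 = \left(\left(1 + 176\right) - 149\right) - 49025 = \left(177 - 149\right) - 49025 = 28 - 49025 = -48997$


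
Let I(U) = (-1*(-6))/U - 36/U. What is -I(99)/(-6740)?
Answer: -1/22242 ≈ -4.4960e-5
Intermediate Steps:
I(U) = -30/U (I(U) = 6/U - 36/U = -30/U)
-I(99)/(-6740) = -(-30/99)/(-6740) = -(-30*1/99)*(-1)/6740 = -(-10)*(-1)/(33*6740) = -1*1/22242 = -1/22242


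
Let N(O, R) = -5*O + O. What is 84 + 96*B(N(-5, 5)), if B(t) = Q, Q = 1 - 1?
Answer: 84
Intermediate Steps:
N(O, R) = -4*O
Q = 0
B(t) = 0
84 + 96*B(N(-5, 5)) = 84 + 96*0 = 84 + 0 = 84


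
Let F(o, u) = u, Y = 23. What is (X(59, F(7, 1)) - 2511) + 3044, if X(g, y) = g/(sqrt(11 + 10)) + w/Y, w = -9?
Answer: 12250/23 + 59*sqrt(21)/21 ≈ 545.48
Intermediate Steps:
X(g, y) = -9/23 + g*sqrt(21)/21 (X(g, y) = g/(sqrt(11 + 10)) - 9/23 = g/(sqrt(21)) - 9*1/23 = g*(sqrt(21)/21) - 9/23 = g*sqrt(21)/21 - 9/23 = -9/23 + g*sqrt(21)/21)
(X(59, F(7, 1)) - 2511) + 3044 = ((-9/23 + (1/21)*59*sqrt(21)) - 2511) + 3044 = ((-9/23 + 59*sqrt(21)/21) - 2511) + 3044 = (-57762/23 + 59*sqrt(21)/21) + 3044 = 12250/23 + 59*sqrt(21)/21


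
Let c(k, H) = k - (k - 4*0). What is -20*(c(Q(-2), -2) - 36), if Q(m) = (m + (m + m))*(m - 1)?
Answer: 720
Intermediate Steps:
Q(m) = 3*m*(-1 + m) (Q(m) = (m + 2*m)*(-1 + m) = (3*m)*(-1 + m) = 3*m*(-1 + m))
c(k, H) = 0 (c(k, H) = k - (k + 0) = k - k = 0)
-20*(c(Q(-2), -2) - 36) = -20*(0 - 36) = -20*(-36) = 720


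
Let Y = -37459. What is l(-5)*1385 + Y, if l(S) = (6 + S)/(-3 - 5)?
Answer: -301057/8 ≈ -37632.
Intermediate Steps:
l(S) = -3/4 - S/8 (l(S) = (6 + S)/(-8) = (6 + S)*(-1/8) = -3/4 - S/8)
l(-5)*1385 + Y = (-3/4 - 1/8*(-5))*1385 - 37459 = (-3/4 + 5/8)*1385 - 37459 = -1/8*1385 - 37459 = -1385/8 - 37459 = -301057/8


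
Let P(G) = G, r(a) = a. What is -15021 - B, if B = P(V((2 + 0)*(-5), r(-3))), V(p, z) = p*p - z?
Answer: -15124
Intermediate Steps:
V(p, z) = p² - z
B = 103 (B = ((2 + 0)*(-5))² - 1*(-3) = (2*(-5))² + 3 = (-10)² + 3 = 100 + 3 = 103)
-15021 - B = -15021 - 1*103 = -15021 - 103 = -15124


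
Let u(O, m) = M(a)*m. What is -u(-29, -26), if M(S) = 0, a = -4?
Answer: 0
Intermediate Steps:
u(O, m) = 0 (u(O, m) = 0*m = 0)
-u(-29, -26) = -1*0 = 0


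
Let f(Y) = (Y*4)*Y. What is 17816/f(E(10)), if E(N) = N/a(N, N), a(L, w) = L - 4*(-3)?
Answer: 538934/25 ≈ 21557.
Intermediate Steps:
a(L, w) = 12 + L (a(L, w) = L + 12 = 12 + L)
E(N) = N/(12 + N)
f(Y) = 4*Y**2 (f(Y) = (4*Y)*Y = 4*Y**2)
17816/f(E(10)) = 17816/((4*(10/(12 + 10))**2)) = 17816/((4*(10/22)**2)) = 17816/((4*(10*(1/22))**2)) = 17816/((4*(5/11)**2)) = 17816/((4*(25/121))) = 17816/(100/121) = 17816*(121/100) = 538934/25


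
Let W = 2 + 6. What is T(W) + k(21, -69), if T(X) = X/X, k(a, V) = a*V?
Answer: -1448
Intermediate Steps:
k(a, V) = V*a
W = 8
T(X) = 1
T(W) + k(21, -69) = 1 - 69*21 = 1 - 1449 = -1448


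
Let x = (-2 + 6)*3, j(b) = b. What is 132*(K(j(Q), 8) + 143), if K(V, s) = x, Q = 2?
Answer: 20460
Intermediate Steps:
x = 12 (x = 4*3 = 12)
K(V, s) = 12
132*(K(j(Q), 8) + 143) = 132*(12 + 143) = 132*155 = 20460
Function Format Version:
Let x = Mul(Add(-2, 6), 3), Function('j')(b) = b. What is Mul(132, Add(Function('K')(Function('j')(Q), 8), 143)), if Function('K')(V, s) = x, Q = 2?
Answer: 20460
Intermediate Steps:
x = 12 (x = Mul(4, 3) = 12)
Function('K')(V, s) = 12
Mul(132, Add(Function('K')(Function('j')(Q), 8), 143)) = Mul(132, Add(12, 143)) = Mul(132, 155) = 20460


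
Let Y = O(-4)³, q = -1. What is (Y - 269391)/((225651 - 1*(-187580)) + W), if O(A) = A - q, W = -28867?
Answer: -134709/192182 ≈ -0.70094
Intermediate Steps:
O(A) = 1 + A (O(A) = A - 1*(-1) = A + 1 = 1 + A)
Y = -27 (Y = (1 - 4)³ = (-3)³ = -27)
(Y - 269391)/((225651 - 1*(-187580)) + W) = (-27 - 269391)/((225651 - 1*(-187580)) - 28867) = -269418/((225651 + 187580) - 28867) = -269418/(413231 - 28867) = -269418/384364 = -269418*1/384364 = -134709/192182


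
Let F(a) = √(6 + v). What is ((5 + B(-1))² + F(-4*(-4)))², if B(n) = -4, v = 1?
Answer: (1 + √7)² ≈ 13.292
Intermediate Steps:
F(a) = √7 (F(a) = √(6 + 1) = √7)
((5 + B(-1))² + F(-4*(-4)))² = ((5 - 4)² + √7)² = (1² + √7)² = (1 + √7)²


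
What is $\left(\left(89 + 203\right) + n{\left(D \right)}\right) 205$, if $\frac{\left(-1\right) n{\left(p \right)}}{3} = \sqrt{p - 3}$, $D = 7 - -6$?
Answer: $59860 - 615 \sqrt{10} \approx 57915.0$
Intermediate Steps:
$D = 13$ ($D = 7 + 6 = 13$)
$n{\left(p \right)} = - 3 \sqrt{-3 + p}$ ($n{\left(p \right)} = - 3 \sqrt{p - 3} = - 3 \sqrt{-3 + p}$)
$\left(\left(89 + 203\right) + n{\left(D \right)}\right) 205 = \left(\left(89 + 203\right) - 3 \sqrt{-3 + 13}\right) 205 = \left(292 - 3 \sqrt{10}\right) 205 = 59860 - 615 \sqrt{10}$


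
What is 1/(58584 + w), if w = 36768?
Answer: 1/95352 ≈ 1.0487e-5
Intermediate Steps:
1/(58584 + w) = 1/(58584 + 36768) = 1/95352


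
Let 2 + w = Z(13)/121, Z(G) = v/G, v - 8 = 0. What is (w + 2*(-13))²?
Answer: 1939169296/2474329 ≈ 783.71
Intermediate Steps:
v = 8 (v = 8 + 0 = 8)
Z(G) = 8/G
w = -3138/1573 (w = -2 + (8/13)/121 = -2 + (8*(1/13))*(1/121) = -2 + (8/13)*(1/121) = -2 + 8/1573 = -3138/1573 ≈ -1.9949)
(w + 2*(-13))² = (-3138/1573 + 2*(-13))² = (-3138/1573 - 26)² = (-44036/1573)² = 1939169296/2474329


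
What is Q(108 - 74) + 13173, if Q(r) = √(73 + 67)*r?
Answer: 13173 + 68*√35 ≈ 13575.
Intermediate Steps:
Q(r) = 2*r*√35 (Q(r) = √140*r = (2*√35)*r = 2*r*√35)
Q(108 - 74) + 13173 = 2*(108 - 74)*√35 + 13173 = 2*34*√35 + 13173 = 68*√35 + 13173 = 13173 + 68*√35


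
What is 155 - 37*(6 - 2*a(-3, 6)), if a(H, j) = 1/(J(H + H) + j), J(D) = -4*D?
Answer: -968/15 ≈ -64.533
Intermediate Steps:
a(H, j) = 1/(j - 8*H) (a(H, j) = 1/(-4*(H + H) + j) = 1/(-8*H + j) = 1/(j - 8*H))
155 - 37*(6 - 2*a(-3, 6)) = 155 - 37*(6 - 2/(6 - 8*(-3))) = 155 - 37*(6 - 2/(6 + 24)) = 155 - 37*(6 - 2/30) = 155 - 37*(6 - 2*1/30) = 155 - 37*(6 - 1/15) = 155 - 37*89/15 = 155 - 3293/15 = -968/15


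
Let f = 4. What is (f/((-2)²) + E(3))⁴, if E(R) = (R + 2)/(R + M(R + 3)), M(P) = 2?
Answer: 16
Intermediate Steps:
E(R) = 1 (E(R) = (R + 2)/(R + 2) = (2 + R)/(2 + R) = 1)
(f/((-2)²) + E(3))⁴ = (4/((-2)²) + 1)⁴ = (4/4 + 1)⁴ = (4*(¼) + 1)⁴ = (1 + 1)⁴ = 2⁴ = 16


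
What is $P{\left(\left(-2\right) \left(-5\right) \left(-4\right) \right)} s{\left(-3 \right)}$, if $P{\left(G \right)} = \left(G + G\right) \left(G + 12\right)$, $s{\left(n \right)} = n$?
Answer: $-6720$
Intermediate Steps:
$P{\left(G \right)} = 2 G \left(12 + G\right)$
$P{\left(\left(-2\right) \left(-5\right) \left(-4\right) \right)} s{\left(-3 \right)} = 2 \left(-2\right) \left(-5\right) \left(-4\right) \left(12 + \left(-2\right) \left(-5\right) \left(-4\right)\right) \left(-3\right) = 2 \cdot 10 \left(-4\right) \left(12 + 10 \left(-4\right)\right) \left(-3\right) = 2 \left(-40\right) \left(12 - 40\right) \left(-3\right) = 2 \left(-40\right) \left(-28\right) \left(-3\right) = 2240 \left(-3\right) = -6720$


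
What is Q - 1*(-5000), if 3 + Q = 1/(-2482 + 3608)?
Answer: 5626623/1126 ≈ 4997.0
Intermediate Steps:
Q = -3377/1126 (Q = -3 + 1/(-2482 + 3608) = -3 + 1/1126 = -3377/1126 ≈ -2.9991)
Q - 1*(-5000) = -3377/1126 - 1*(-5000) = -3377/1126 + 5000 = 5626623/1126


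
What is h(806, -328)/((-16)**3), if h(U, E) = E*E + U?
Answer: -54195/2048 ≈ -26.462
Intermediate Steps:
h(U, E) = U + E**2 (h(U, E) = E**2 + U = U + E**2)
h(806, -328)/((-16)**3) = (806 + (-328)**2)/((-16)**3) = (806 + 107584)/(-4096) = 108390*(-1/4096) = -54195/2048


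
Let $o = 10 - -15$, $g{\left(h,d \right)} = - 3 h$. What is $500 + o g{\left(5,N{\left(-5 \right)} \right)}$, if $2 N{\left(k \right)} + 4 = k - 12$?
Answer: $125$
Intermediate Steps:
$N{\left(k \right)} = -8 + \frac{k}{2}$ ($N{\left(k \right)} = -2 + \frac{k - 12}{2} = -2 + \frac{-12 + k}{2} = -2 + \left(-6 + \frac{k}{2}\right) = -8 + \frac{k}{2}$)
$o = 25$ ($o = 10 + 15 = 25$)
$500 + o g{\left(5,N{\left(-5 \right)} \right)} = 500 + 25 \left(\left(-3\right) 5\right) = 500 + 25 \left(-15\right) = 500 - 375 = 125$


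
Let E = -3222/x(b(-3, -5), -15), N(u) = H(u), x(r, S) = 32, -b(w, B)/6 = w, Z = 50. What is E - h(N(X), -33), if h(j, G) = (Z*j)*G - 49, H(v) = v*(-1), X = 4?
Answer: -106427/16 ≈ -6651.7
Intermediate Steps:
b(w, B) = -6*w
H(v) = -v
N(u) = -u
h(j, G) = -49 + 50*G*j (h(j, G) = (50*j)*G - 49 = 50*G*j - 49 = -49 + 50*G*j)
E = -1611/16 (E = -3222/32 = -3222*1/32 = -1611/16 ≈ -100.69)
E - h(N(X), -33) = -1611/16 - (-49 + 50*(-33)*(-1*4)) = -1611/16 - (-49 + 50*(-33)*(-4)) = -1611/16 - (-49 + 6600) = -1611/16 - 1*6551 = -1611/16 - 6551 = -106427/16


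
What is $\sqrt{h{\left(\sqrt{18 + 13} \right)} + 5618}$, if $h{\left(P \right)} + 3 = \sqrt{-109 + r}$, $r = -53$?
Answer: $\sqrt{5615 + 9 i \sqrt{2}} \approx 74.933 + 0.0849 i$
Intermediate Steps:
$h{\left(P \right)} = -3 + 9 i \sqrt{2}$ ($h{\left(P \right)} = -3 + \sqrt{-109 - 53} = -3 + \sqrt{-162} = -3 + 9 i \sqrt{2}$)
$\sqrt{h{\left(\sqrt{18 + 13} \right)} + 5618} = \sqrt{\left(-3 + 9 i \sqrt{2}\right) + 5618} = \sqrt{5615 + 9 i \sqrt{2}}$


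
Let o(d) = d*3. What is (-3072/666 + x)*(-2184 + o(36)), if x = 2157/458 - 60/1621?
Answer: -1710233366/13734733 ≈ -124.52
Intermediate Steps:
o(d) = 3*d
x = 3469017/742418 (x = 2157*(1/458) - 60*1/1621 = 2157/458 - 60/1621 = 3469017/742418 ≈ 4.6726)
(-3072/666 + x)*(-2184 + o(36)) = (-3072/666 + 3469017/742418)*(-2184 + 3*36) = (-3072*1/666 + 3469017/742418)*(-2184 + 108) = (-512/111 + 3469017/742418)*(-2076) = (4942871/82408398)*(-2076) = -1710233366/13734733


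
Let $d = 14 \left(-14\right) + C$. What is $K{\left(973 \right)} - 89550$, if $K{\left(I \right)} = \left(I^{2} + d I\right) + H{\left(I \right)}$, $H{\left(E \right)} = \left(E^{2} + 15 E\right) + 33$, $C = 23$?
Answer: $1650207$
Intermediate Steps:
$d = -173$ ($d = 14 \left(-14\right) + 23 = -196 + 23 = -173$)
$H{\left(E \right)} = 33 + E^{2} + 15 E$
$K{\left(I \right)} = 33 - 158 I + 2 I^{2}$ ($K{\left(I \right)} = \left(I^{2} - 173 I\right) + \left(33 + I^{2} + 15 I\right) = 33 - 158 I + 2 I^{2}$)
$K{\left(973 \right)} - 89550 = \left(33 - 153734 + 2 \cdot 973^{2}\right) - 89550 = \left(33 - 153734 + 2 \cdot 946729\right) - 89550 = \left(33 - 153734 + 1893458\right) - 89550 = 1739757 - 89550 = 1650207$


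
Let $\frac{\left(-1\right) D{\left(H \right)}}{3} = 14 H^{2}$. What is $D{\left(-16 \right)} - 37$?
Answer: $-10789$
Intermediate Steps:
$D{\left(H \right)} = - 42 H^{2}$ ($D{\left(H \right)} = - 3 \cdot 14 H^{2} = - 42 H^{2}$)
$D{\left(-16 \right)} - 37 = - 42 \left(-16\right)^{2} - 37 = \left(-42\right) 256 - 37 = -10752 - 37 = -10789$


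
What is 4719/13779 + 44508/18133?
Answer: 232948453/83284869 ≈ 2.7970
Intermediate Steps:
4719/13779 + 44508/18133 = 4719*(1/13779) + 44508*(1/18133) = 1573/4593 + 44508/18133 = 232948453/83284869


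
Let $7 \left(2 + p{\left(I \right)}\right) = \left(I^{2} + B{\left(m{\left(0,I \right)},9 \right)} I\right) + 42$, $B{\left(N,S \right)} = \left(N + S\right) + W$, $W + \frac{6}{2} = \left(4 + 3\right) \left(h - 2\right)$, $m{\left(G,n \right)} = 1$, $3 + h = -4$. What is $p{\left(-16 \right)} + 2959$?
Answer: $\frac{21893}{7} \approx 3127.6$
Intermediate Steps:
$h = -7$ ($h = -3 - 4 = -7$)
$W = -66$ ($W = -3 + \left(4 + 3\right) \left(-7 - 2\right) = -3 + 7 \left(-9\right) = -3 - 63 = -66$)
$B{\left(N,S \right)} = -66 + N + S$ ($B{\left(N,S \right)} = \left(N + S\right) - 66 = -66 + N + S$)
$p{\left(I \right)} = 4 - 8 I + \frac{I^{2}}{7}$ ($p{\left(I \right)} = -2 + \frac{\left(I^{2} + \left(-66 + 1 + 9\right) I\right) + 42}{7} = -2 + \frac{\left(I^{2} - 56 I\right) + 42}{7} = -2 + \frac{42 + I^{2} - 56 I}{7} = -2 + \left(6 - 8 I + \frac{I^{2}}{7}\right) = 4 - 8 I + \frac{I^{2}}{7}$)
$p{\left(-16 \right)} + 2959 = \left(4 - -128 + \frac{\left(-16\right)^{2}}{7}\right) + 2959 = \left(4 + 128 + \frac{1}{7} \cdot 256\right) + 2959 = \left(4 + 128 + \frac{256}{7}\right) + 2959 = \frac{1180}{7} + 2959 = \frac{21893}{7}$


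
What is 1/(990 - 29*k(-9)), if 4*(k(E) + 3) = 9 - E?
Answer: 2/1893 ≈ 0.0010565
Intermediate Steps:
k(E) = -3/4 - E/4 (k(E) = -3 + (9 - E)/4 = -3 + (9/4 - E/4) = -3/4 - E/4)
1/(990 - 29*k(-9)) = 1/(990 - 29*(-3/4 - 1/4*(-9))) = 1/(990 - 29*(-3/4 + 9/4)) = 1/(990 - 29*3/2) = 1/(990 - 87/2) = 1/(1893/2) = 2/1893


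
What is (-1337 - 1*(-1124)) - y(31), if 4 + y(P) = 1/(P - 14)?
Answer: -3554/17 ≈ -209.06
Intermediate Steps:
y(P) = -4 + 1/(-14 + P) (y(P) = -4 + 1/(P - 14) = -4 + 1/(-14 + P))
(-1337 - 1*(-1124)) - y(31) = (-1337 - 1*(-1124)) - (57 - 4*31)/(-14 + 31) = (-1337 + 1124) - (57 - 124)/17 = -213 - (-67)/17 = -213 - 1*(-67/17) = -213 + 67/17 = -3554/17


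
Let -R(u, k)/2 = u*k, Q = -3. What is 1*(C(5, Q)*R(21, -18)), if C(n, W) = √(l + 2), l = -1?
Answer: 756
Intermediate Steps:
R(u, k) = -2*k*u (R(u, k) = -2*u*k = -2*k*u)
C(n, W) = 1 (C(n, W) = √(-1 + 2) = √1 = 1)
1*(C(5, Q)*R(21, -18)) = 1*(1*(-2*(-18)*21)) = 1*(1*756) = 1*756 = 756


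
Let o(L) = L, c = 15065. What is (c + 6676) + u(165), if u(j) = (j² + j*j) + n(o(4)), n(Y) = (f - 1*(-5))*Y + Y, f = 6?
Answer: 76239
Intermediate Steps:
n(Y) = 12*Y (n(Y) = (6 - 1*(-5))*Y + Y = (6 + 5)*Y + Y = 11*Y + Y = 12*Y)
u(j) = 48 + 2*j² (u(j) = (j² + j*j) + 12*4 = (j² + j²) + 48 = 2*j² + 48 = 48 + 2*j²)
(c + 6676) + u(165) = (15065 + 6676) + (48 + 2*165²) = 21741 + (48 + 2*27225) = 21741 + (48 + 54450) = 21741 + 54498 = 76239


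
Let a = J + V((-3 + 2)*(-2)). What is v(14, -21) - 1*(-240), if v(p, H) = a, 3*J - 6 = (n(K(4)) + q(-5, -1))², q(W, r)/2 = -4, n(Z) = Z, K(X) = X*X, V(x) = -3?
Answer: 781/3 ≈ 260.33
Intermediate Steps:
K(X) = X²
q(W, r) = -8 (q(W, r) = 2*(-4) = -8)
J = 70/3 (J = 2 + (4² - 8)²/3 = 2 + (16 - 8)²/3 = 2 + (⅓)*8² = 2 + (⅓)*64 = 2 + 64/3 = 70/3 ≈ 23.333)
a = 61/3 (a = 70/3 - 3 = 61/3 ≈ 20.333)
v(p, H) = 61/3
v(14, -21) - 1*(-240) = 61/3 - 1*(-240) = 61/3 + 240 = 781/3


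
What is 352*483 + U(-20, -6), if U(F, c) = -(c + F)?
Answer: 170042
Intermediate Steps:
U(F, c) = -F - c (U(F, c) = -(F + c) = -F - c)
352*483 + U(-20, -6) = 352*483 + (-1*(-20) - 1*(-6)) = 170016 + (20 + 6) = 170016 + 26 = 170042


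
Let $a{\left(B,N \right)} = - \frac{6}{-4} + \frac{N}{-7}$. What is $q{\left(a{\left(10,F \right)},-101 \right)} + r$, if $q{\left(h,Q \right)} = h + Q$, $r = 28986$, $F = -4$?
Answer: $\frac{404419}{14} \approx 28887.0$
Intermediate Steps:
$a{\left(B,N \right)} = \frac{3}{2} - \frac{N}{7}$ ($a{\left(B,N \right)} = \left(-6\right) \left(- \frac{1}{4}\right) + N \left(- \frac{1}{7}\right) = \frac{3}{2} - \frac{N}{7}$)
$q{\left(h,Q \right)} = Q + h$
$q{\left(a{\left(10,F \right)},-101 \right)} + r = \left(-101 + \left(\frac{3}{2} - - \frac{4}{7}\right)\right) + 28986 = \left(-101 + \left(\frac{3}{2} + \frac{4}{7}\right)\right) + 28986 = \left(-101 + \frac{29}{14}\right) + 28986 = - \frac{1385}{14} + 28986 = \frac{404419}{14}$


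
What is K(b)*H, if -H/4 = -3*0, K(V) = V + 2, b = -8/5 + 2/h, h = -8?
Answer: 0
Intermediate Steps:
b = -37/20 (b = -8/5 + 2/(-8) = -8*⅕ + 2*(-⅛) = -8/5 - ¼ = -37/20 ≈ -1.8500)
K(V) = 2 + V
H = 0 (H = -(-12)*0 = -4*0 = 0)
K(b)*H = (2 - 37/20)*0 = (3/20)*0 = 0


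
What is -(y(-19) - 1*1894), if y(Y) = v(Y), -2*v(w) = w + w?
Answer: 1875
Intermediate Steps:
v(w) = -w (v(w) = -(w + w)/2 = -w)
y(Y) = -Y
-(y(-19) - 1*1894) = -(-1*(-19) - 1*1894) = -(19 - 1894) = -1*(-1875) = 1875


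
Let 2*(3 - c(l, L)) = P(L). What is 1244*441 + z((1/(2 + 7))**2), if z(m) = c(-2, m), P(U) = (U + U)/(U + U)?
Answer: 1097213/2 ≈ 5.4861e+5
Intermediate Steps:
P(U) = 1 (P(U) = (2*U)/((2*U)) = (2*U)*(1/(2*U)) = 1)
c(l, L) = 5/2 (c(l, L) = 3 - 1/2*1 = 3 - 1/2 = 5/2)
z(m) = 5/2
1244*441 + z((1/(2 + 7))**2) = 1244*441 + 5/2 = 548604 + 5/2 = 1097213/2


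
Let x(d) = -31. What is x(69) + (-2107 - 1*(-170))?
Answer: -1968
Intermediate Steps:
x(69) + (-2107 - 1*(-170)) = -31 + (-2107 - 1*(-170)) = -31 + (-2107 + 170) = -31 - 1937 = -1968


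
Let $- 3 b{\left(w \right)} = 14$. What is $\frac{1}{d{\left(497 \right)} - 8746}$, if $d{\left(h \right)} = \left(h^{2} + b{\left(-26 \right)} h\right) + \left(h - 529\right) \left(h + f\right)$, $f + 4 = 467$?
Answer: $\frac{3}{615671} \approx 4.8727 \cdot 10^{-6}$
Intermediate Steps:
$f = 463$ ($f = -4 + 467 = 463$)
$b{\left(w \right)} = - \frac{14}{3}$ ($b{\left(w \right)} = \left(- \frac{1}{3}\right) 14 = - \frac{14}{3}$)
$d{\left(h \right)} = h^{2} - \frac{14 h}{3} + \left(-529 + h\right) \left(463 + h\right)$ ($d{\left(h \right)} = \left(h^{2} - \frac{14 h}{3}\right) + \left(h - 529\right) \left(h + 463\right) = \left(h^{2} - \frac{14 h}{3}\right) + \left(-529 + h\right) \left(463 + h\right) = h^{2} - \frac{14 h}{3} + \left(-529 + h\right) \left(463 + h\right)$)
$\frac{1}{d{\left(497 \right)} - 8746} = \frac{1}{\left(-244927 + 2 \cdot 497^{2} - \frac{105364}{3}\right) - 8746} = \frac{1}{\left(-244927 + 2 \cdot 247009 - \frac{105364}{3}\right) - 8746} = \frac{1}{\left(-244927 + 494018 - \frac{105364}{3}\right) - 8746} = \frac{1}{\frac{641909}{3} - 8746} = \frac{1}{\frac{615671}{3}} = \frac{3}{615671}$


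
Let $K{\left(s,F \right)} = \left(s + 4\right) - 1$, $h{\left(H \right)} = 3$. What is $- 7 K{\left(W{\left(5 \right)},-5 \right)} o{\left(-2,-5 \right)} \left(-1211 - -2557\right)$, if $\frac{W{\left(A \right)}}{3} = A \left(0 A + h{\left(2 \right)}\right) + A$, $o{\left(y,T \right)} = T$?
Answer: $2967930$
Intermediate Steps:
$W{\left(A \right)} = 12 A$ ($W{\left(A \right)} = 3 \left(A \left(0 A + 3\right) + A\right) = 3 \left(A \left(0 + 3\right) + A\right) = 3 \left(A 3 + A\right) = 3 \left(3 A + A\right) = 3 \cdot 4 A = 12 A$)
$K{\left(s,F \right)} = 3 + s$ ($K{\left(s,F \right)} = \left(4 + s\right) - 1 = 3 + s$)
$- 7 K{\left(W{\left(5 \right)},-5 \right)} o{\left(-2,-5 \right)} \left(-1211 - -2557\right) = - 7 \left(3 + 12 \cdot 5\right) \left(-5\right) \left(-1211 - -2557\right) = - 7 \left(3 + 60\right) \left(-5\right) \left(-1211 + 2557\right) = \left(-7\right) 63 \left(-5\right) 1346 = \left(-441\right) \left(-5\right) 1346 = 2205 \cdot 1346 = 2967930$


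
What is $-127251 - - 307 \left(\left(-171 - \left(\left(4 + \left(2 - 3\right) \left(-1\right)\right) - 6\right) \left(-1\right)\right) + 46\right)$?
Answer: $-165933$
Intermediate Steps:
$-127251 - - 307 \left(\left(-171 - \left(\left(4 + \left(2 - 3\right) \left(-1\right)\right) - 6\right) \left(-1\right)\right) + 46\right) = -127251 - - 307 \left(\left(-171 - \left(\left(4 - -1\right) - 6\right) \left(-1\right)\right) + 46\right) = -127251 - - 307 \left(\left(-171 - \left(\left(4 + 1\right) - 6\right) \left(-1\right)\right) + 46\right) = -127251 - - 307 \left(\left(-171 - \left(5 - 6\right) \left(-1\right)\right) + 46\right) = -127251 - - 307 \left(\left(-171 - \left(-1\right) \left(-1\right)\right) + 46\right) = -127251 - - 307 \left(\left(-171 - 1\right) + 46\right) = -127251 - - 307 \left(-172 + 46\right) = -127251 - \left(-307\right) \left(-126\right) = -127251 - 38682 = -165933$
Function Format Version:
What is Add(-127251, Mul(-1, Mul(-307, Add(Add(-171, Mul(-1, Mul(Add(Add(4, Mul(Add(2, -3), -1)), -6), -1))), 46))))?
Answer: -165933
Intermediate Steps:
Add(-127251, Mul(-1, Mul(-307, Add(Add(-171, Mul(-1, Mul(Add(Add(4, Mul(Add(2, -3), -1)), -6), -1))), 46)))) = Add(-127251, Mul(-1, Mul(-307, Add(Add(-171, Mul(-1, Mul(Add(Add(4, Mul(-1, -1)), -6), -1))), 46)))) = Add(-127251, Mul(-1, Mul(-307, Add(Add(-171, Mul(-1, Mul(Add(Add(4, 1), -6), -1))), 46)))) = Add(-127251, Mul(-1, Mul(-307, Add(Add(-171, Mul(-1, Mul(Add(5, -6), -1))), 46)))) = Add(-127251, Mul(-1, Mul(-307, Add(Add(-171, Mul(-1, Mul(-1, -1))), 46)))) = Add(-127251, Mul(-1, Mul(-307, Add(Add(-171, Mul(-1, 1)), 46)))) = Add(-127251, Mul(-1, Mul(-307, Add(Add(-171, -1), 46)))) = Add(-127251, Mul(-1, Mul(-307, Add(-172, 46)))) = Add(-127251, Mul(-1, Mul(-307, -126))) = Add(-127251, Mul(-1, 38682)) = Add(-127251, -38682) = -165933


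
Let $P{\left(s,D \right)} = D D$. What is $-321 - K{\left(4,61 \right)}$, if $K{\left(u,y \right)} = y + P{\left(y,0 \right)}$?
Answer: $-382$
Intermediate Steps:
$P{\left(s,D \right)} = D^{2}$
$K{\left(u,y \right)} = y$ ($K{\left(u,y \right)} = y + 0^{2} = y + 0 = y$)
$-321 - K{\left(4,61 \right)} = -321 - 61 = -382$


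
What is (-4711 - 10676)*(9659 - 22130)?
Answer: 191891277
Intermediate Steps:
(-4711 - 10676)*(9659 - 22130) = -15387*(-12471) = 191891277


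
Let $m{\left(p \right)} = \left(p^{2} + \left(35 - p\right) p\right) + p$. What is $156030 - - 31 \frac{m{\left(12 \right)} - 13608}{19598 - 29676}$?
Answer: $\frac{786439398}{5039} \approx 1.5607 \cdot 10^{5}$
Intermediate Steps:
$m{\left(p \right)} = p + p^{2} + p \left(35 - p\right)$ ($m{\left(p \right)} = \left(p^{2} + p \left(35 - p\right)\right) + p = p + p^{2} + p \left(35 - p\right)$)
$156030 - - 31 \frac{m{\left(12 \right)} - 13608}{19598 - 29676} = 156030 - - 31 \frac{36 \cdot 12 - 13608}{19598 - 29676} = 156030 - - 31 \frac{432 - 13608}{-10078} = 156030 - - 31 \left(\left(-13176\right) \left(- \frac{1}{10078}\right)\right) = 156030 - \left(-31\right) \frac{6588}{5039} = 156030 - - \frac{204228}{5039} = 156030 + \frac{204228}{5039} = \frac{786439398}{5039}$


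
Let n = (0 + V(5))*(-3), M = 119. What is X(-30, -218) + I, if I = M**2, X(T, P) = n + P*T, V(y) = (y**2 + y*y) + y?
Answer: 20536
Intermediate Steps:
V(y) = y + 2*y**2 (V(y) = (y**2 + y**2) + y = 2*y**2 + y = y + 2*y**2)
n = -165 (n = (0 + 5*(1 + 2*5))*(-3) = (0 + 5*(1 + 10))*(-3) = (0 + 5*11)*(-3) = (0 + 55)*(-3) = 55*(-3) = -165)
X(T, P) = -165 + P*T
I = 14161 (I = 119**2 = 14161)
X(-30, -218) + I = (-165 - 218*(-30)) + 14161 = (-165 + 6540) + 14161 = 6375 + 14161 = 20536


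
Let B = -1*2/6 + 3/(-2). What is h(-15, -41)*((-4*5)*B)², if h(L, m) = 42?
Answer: 169400/3 ≈ 56467.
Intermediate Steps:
B = -11/6 (B = -2*⅙ + 3*(-½) = -⅓ - 3/2 = -11/6 ≈ -1.8333)
h(-15, -41)*((-4*5)*B)² = 42*(-4*5*(-11/6))² = 42*(-20*(-11/6))² = 42*(110/3)² = 42*(12100/9) = 169400/3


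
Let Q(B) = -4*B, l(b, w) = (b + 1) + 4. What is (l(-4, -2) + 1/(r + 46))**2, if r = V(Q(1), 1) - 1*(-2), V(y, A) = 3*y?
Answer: 1369/1296 ≈ 1.0563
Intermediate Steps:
l(b, w) = 5 + b (l(b, w) = (1 + b) + 4 = 5 + b)
r = -10 (r = 3*(-4*1) - 1*(-2) = 3*(-4) + 2 = -12 + 2 = -10)
(l(-4, -2) + 1/(r + 46))**2 = ((5 - 4) + 1/(-10 + 46))**2 = (1 + 1/36)**2 = (37/36)**2 = 1369/1296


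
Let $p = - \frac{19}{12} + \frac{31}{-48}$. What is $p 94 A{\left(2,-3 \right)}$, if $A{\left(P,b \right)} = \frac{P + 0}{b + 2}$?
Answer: $\frac{5029}{12} \approx 419.08$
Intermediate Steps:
$p = - \frac{107}{48}$ ($p = \left(-19\right) \frac{1}{12} + 31 \left(- \frac{1}{48}\right) = - \frac{19}{12} - \frac{31}{48} = - \frac{107}{48} \approx -2.2292$)
$A{\left(P,b \right)} = \frac{P}{2 + b}$
$p 94 A{\left(2,-3 \right)} = \left(- \frac{107}{48}\right) 94 \frac{2}{2 - 3} = - \frac{5029 \frac{2}{-1}}{24} = - \frac{5029 \cdot 2 \left(-1\right)}{24} = \left(- \frac{5029}{24}\right) \left(-2\right) = \frac{5029}{12}$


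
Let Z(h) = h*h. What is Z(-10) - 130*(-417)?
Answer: 54310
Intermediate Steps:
Z(h) = h²
Z(-10) - 130*(-417) = (-10)² - 130*(-417) = 100 + 54210 = 54310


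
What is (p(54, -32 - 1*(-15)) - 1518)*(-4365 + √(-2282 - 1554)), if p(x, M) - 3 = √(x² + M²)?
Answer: (1515 - √3205)*(4365 - 2*I*√959) ≈ 6.3659e+6 - 90326.0*I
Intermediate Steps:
p(x, M) = 3 + √(M² + x²) (p(x, M) = 3 + √(x² + M²) = 3 + √(M² + x²))
(p(54, -32 - 1*(-15)) - 1518)*(-4365 + √(-2282 - 1554)) = ((3 + √((-32 - 1*(-15))² + 54²)) - 1518)*(-4365 + √(-2282 - 1554)) = ((3 + √((-32 + 15)² + 2916)) - 1518)*(-4365 + √(-3836)) = ((3 + √((-17)² + 2916)) - 1518)*(-4365 + 2*I*√959) = ((3 + √(289 + 2916)) - 1518)*(-4365 + 2*I*√959) = ((3 + √3205) - 1518)*(-4365 + 2*I*√959) = (-1515 + √3205)*(-4365 + 2*I*√959) = (-4365 + 2*I*√959)*(-1515 + √3205)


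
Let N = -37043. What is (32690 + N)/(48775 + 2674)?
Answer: -4353/51449 ≈ -0.084608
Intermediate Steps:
(32690 + N)/(48775 + 2674) = (32690 - 37043)/(48775 + 2674) = -4353/51449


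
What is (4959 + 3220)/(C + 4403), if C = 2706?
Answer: 8179/7109 ≈ 1.1505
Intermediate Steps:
(4959 + 3220)/(C + 4403) = (4959 + 3220)/(2706 + 4403) = 8179/7109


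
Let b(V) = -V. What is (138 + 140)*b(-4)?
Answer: 1112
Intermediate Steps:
(138 + 140)*b(-4) = (138 + 140)*(-1*(-4)) = 278*4 = 1112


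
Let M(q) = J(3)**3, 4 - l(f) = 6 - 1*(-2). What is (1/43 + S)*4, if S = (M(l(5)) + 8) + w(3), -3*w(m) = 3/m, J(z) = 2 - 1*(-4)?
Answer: 115424/129 ≈ 894.76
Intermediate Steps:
J(z) = 6 (J(z) = 2 + 4 = 6)
l(f) = -4 (l(f) = 4 - (6 - 1*(-2)) = 4 - (6 + 2) = 4 - 1*8 = 4 - 8 = -4)
M(q) = 216 (M(q) = 6**3 = 216)
w(m) = -1/m
S = 671/3 (S = (216 + 8) - 1/3 = 224 - 1*1/3 = 224 - 1/3 = 671/3 ≈ 223.67)
(1/43 + S)*4 = (1/43 + 671/3)*4 = (28856/129)*4 = 115424/129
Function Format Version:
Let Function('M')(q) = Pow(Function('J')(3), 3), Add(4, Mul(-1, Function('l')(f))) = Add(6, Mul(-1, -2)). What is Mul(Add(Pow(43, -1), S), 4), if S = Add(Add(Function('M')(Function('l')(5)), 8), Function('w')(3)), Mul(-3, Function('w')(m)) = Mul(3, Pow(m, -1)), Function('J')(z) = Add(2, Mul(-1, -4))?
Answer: Rational(115424, 129) ≈ 894.76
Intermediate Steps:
Function('J')(z) = 6 (Function('J')(z) = Add(2, 4) = 6)
Function('l')(f) = -4 (Function('l')(f) = Add(4, Mul(-1, Add(6, Mul(-1, -2)))) = Add(4, Mul(-1, Add(6, 2))) = Add(4, Mul(-1, 8)) = Add(4, -8) = -4)
Function('M')(q) = 216 (Function('M')(q) = Pow(6, 3) = 216)
Function('w')(m) = Mul(-1, Pow(m, -1)) (Function('w')(m) = Mul(Rational(-1, 3), Mul(3, Pow(m, -1))) = Mul(-1, Pow(m, -1)))
S = Rational(671, 3) (S = Add(Add(216, 8), Mul(-1, Pow(3, -1))) = Add(224, Mul(-1, Rational(1, 3))) = Add(224, Rational(-1, 3)) = Rational(671, 3) ≈ 223.67)
Mul(Add(Pow(43, -1), S), 4) = Mul(Add(Pow(43, -1), Rational(671, 3)), 4) = Mul(Add(Rational(1, 43), Rational(671, 3)), 4) = Mul(Rational(28856, 129), 4) = Rational(115424, 129)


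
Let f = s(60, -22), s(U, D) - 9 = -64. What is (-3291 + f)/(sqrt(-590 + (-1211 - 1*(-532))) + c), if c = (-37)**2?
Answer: -2290337/937715 + 5019*I*sqrt(141)/937715 ≈ -2.4425 + 0.063556*I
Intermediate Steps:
s(U, D) = -55 (s(U, D) = 9 - 64 = -55)
f = -55
c = 1369
(-3291 + f)/(sqrt(-590 + (-1211 - 1*(-532))) + c) = (-3291 - 55)/(sqrt(-590 + (-1211 - 1*(-532))) + 1369) = -3346/(sqrt(-590 + (-1211 + 532)) + 1369) = -3346/(sqrt(-590 - 679) + 1369) = -3346/(sqrt(-1269) + 1369) = -3346/(3*I*sqrt(141) + 1369) = -3346/(1369 + 3*I*sqrt(141))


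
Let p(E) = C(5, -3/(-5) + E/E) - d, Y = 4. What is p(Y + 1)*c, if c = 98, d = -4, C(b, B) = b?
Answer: 882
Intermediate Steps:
p(E) = 9 (p(E) = 5 - 1*(-4) = 5 + 4 = 9)
p(Y + 1)*c = 9*98 = 882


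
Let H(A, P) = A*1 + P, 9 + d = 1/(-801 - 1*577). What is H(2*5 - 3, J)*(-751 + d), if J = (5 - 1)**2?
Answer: -24087463/1378 ≈ -17480.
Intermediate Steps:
J = 16 (J = 4**2 = 16)
d = -12403/1378 (d = -9 + 1/(-801 - 1*577) = -9 + 1/(-801 - 577) = -9 + 1/(-1378) = -9 - 1/1378 = -12403/1378 ≈ -9.0007)
H(A, P) = A + P
H(2*5 - 3, J)*(-751 + d) = ((2*5 - 3) + 16)*(-751 - 12403/1378) = ((10 - 3) + 16)*(-1047281/1378) = (7 + 16)*(-1047281/1378) = 23*(-1047281/1378) = -24087463/1378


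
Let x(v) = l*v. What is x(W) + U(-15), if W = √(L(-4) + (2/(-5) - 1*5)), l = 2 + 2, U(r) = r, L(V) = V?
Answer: -15 + 4*I*√235/5 ≈ -15.0 + 12.264*I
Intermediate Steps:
l = 4
W = I*√235/5 (W = √(-4 + (2/(-5) - 1*5)) = √(-4 + (2*(-⅕) - 5)) = √(-4 + (-⅖ - 5)) = √(-4 - 27/5) = √(-47/5) = I*√235/5 ≈ 3.0659*I)
x(v) = 4*v
x(W) + U(-15) = 4*(I*√235/5) - 15 = 4*I*√235/5 - 15 = -15 + 4*I*√235/5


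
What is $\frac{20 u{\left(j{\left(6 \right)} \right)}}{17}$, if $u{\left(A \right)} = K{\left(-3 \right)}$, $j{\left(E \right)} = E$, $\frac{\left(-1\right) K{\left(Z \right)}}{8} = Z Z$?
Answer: $- \frac{1440}{17} \approx -84.706$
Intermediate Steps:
$K{\left(Z \right)} = - 8 Z^{2}$ ($K{\left(Z \right)} = - 8 Z Z = - 8 Z^{2}$)
$u{\left(A \right)} = -72$ ($u{\left(A \right)} = - 8 \left(-3\right)^{2} = \left(-8\right) 9 = -72$)
$\frac{20 u{\left(j{\left(6 \right)} \right)}}{17} = \frac{20 \left(-72\right)}{17} = \left(-1440\right) \frac{1}{17} = - \frac{1440}{17}$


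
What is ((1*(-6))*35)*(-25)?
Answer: 5250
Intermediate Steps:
((1*(-6))*35)*(-25) = -6*35*(-25) = -210*(-25) = 5250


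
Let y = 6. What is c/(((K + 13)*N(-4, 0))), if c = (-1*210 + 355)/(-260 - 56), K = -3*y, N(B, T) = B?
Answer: -29/1264 ≈ -0.022943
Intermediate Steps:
K = -18 (K = -3*6 = -18)
c = -145/316 (c = (-210 + 355)/(-316) = 145*(-1/316) = -145/316 ≈ -0.45886)
c/(((K + 13)*N(-4, 0))) = -145*(-1/(4*(-18 + 13)))/316 = -145/(316*((-5*(-4)))) = -145/316/20 = -145/316*1/20 = -29/1264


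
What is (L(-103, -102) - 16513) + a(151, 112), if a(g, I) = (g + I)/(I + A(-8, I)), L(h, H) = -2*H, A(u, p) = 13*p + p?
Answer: -27398857/1680 ≈ -16309.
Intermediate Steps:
A(u, p) = 14*p
a(g, I) = (I + g)/(15*I) (a(g, I) = (g + I)/(I + 14*I) = (I + g)/((15*I)) = (I + g)*(1/(15*I)) = (I + g)/(15*I))
(L(-103, -102) - 16513) + a(151, 112) = (-2*(-102) - 16513) + (1/15)*(112 + 151)/112 = (204 - 16513) + (1/15)*(1/112)*263 = -16309 + 263/1680 = -27398857/1680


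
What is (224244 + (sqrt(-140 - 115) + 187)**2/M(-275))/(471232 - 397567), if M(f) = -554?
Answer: 62098231/20405205 - 187*I*sqrt(255)/20405205 ≈ 3.0433 - 0.00014634*I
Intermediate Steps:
(224244 + (sqrt(-140 - 115) + 187)**2/M(-275))/(471232 - 397567) = (224244 + (sqrt(-140 - 115) + 187)**2/(-554))/(471232 - 397567) = (224244 + (sqrt(-255) + 187)**2*(-1/554))/73665 = (224244 + (I*sqrt(255) + 187)**2*(-1/554))*(1/73665) = (224244 + (187 + I*sqrt(255))**2*(-1/554))*(1/73665) = (224244 - (187 + I*sqrt(255))**2/554)*(1/73665) = 24916/8185 - (187 + I*sqrt(255))**2/40810410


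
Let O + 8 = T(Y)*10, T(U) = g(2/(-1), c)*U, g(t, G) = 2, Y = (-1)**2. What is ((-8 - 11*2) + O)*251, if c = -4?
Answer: -4518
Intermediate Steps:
Y = 1
T(U) = 2*U
O = 12 (O = -8 + (2*1)*10 = -8 + 2*10 = -8 + 20 = 12)
((-8 - 11*2) + O)*251 = ((-8 - 11*2) + 12)*251 = ((-8 - 22) + 12)*251 = (-30 + 12)*251 = -18*251 = -4518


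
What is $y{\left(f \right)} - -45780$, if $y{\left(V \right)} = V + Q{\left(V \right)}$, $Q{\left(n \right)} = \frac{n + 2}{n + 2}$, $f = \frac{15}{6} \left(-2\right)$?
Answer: $45776$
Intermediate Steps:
$f = -5$ ($f = 15 \cdot \frac{1}{6} \left(-2\right) = \frac{5}{2} \left(-2\right) = -5$)
$Q{\left(n \right)} = 1$ ($Q{\left(n \right)} = \frac{2 + n}{2 + n} = 1$)
$y{\left(V \right)} = 1 + V$ ($y{\left(V \right)} = V + 1 = 1 + V$)
$y{\left(f \right)} - -45780 = \left(1 - 5\right) - -45780 = -4 + 45780 = 45776$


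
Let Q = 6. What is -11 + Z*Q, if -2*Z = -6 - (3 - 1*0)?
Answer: 16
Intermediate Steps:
Z = 9/2 (Z = -(-6 - (3 - 1*0))/2 = -(-6 - (3 + 0))/2 = -(-6 - 1*3)/2 = -(-6 - 3)/2 = -½*(-9) = 9/2 ≈ 4.5000)
-11 + Z*Q = -11 + (9/2)*6 = -11 + 27 = 16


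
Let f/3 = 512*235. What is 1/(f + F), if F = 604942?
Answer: 1/965902 ≈ 1.0353e-6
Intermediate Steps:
f = 360960 (f = 3*(512*235) = 3*120320 = 360960)
1/(f + F) = 1/(360960 + 604942) = 1/965902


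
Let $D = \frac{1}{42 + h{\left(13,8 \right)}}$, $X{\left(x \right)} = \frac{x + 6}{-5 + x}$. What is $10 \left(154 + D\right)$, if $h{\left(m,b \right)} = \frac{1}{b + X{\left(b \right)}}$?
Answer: $\frac{2462840}{1599} \approx 1540.2$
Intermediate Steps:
$X{\left(x \right)} = \frac{6 + x}{-5 + x}$
$h{\left(m,b \right)} = \frac{1}{b + \frac{6 + b}{-5 + b}}$
$D = \frac{38}{1599}$ ($D = \frac{1}{42 + \frac{-5 + 8}{6 + 8 + 8 \left(-5 + 8\right)}} = \frac{1}{42 + \frac{1}{6 + 8 + 8 \cdot 3} \cdot 3} = \frac{1}{42 + \frac{1}{6 + 8 + 24} \cdot 3} = \frac{1}{42 + \frac{1}{38} \cdot 3} = \frac{1}{42 + \frac{3}{38}} = \frac{1}{\frac{1599}{38}} = \frac{38}{1599} \approx 0.023765$)
$10 \left(154 + D\right) = 10 \left(154 + \frac{38}{1599}\right) = 10 \cdot \frac{246284}{1599} = \frac{2462840}{1599}$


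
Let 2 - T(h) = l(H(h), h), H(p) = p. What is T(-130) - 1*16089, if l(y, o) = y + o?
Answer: -15827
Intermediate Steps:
l(y, o) = o + y
T(h) = 2 - 2*h (T(h) = 2 - (h + h) = 2 - 2*h)
T(-130) - 1*16089 = (2 - 2*(-130)) - 1*16089 = (2 + 260) - 16089 = 262 - 16089 = -15827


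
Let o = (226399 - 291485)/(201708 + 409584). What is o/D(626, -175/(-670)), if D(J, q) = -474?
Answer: 32543/144876204 ≈ 0.00022463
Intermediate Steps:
o = -32543/305646 (o = -65086/611292 = -65086*1/611292 = -32543/305646 ≈ -0.10647)
o/D(626, -175/(-670)) = -32543/305646/(-474) = -32543/305646*(-1/474) = 32543/144876204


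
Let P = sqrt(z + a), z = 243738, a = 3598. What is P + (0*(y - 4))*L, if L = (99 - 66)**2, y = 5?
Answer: 2*sqrt(61834) ≈ 497.33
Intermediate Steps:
L = 1089 (L = 33**2 = 1089)
P = 2*sqrt(61834) (P = sqrt(243738 + 3598) = sqrt(247336) = 2*sqrt(61834) ≈ 497.33)
P + (0*(y - 4))*L = 2*sqrt(61834) + (0*(5 - 4))*1089 = 2*sqrt(61834) + (0*1)*1089 = 2*sqrt(61834) + 0*1089 = 2*sqrt(61834) + 0 = 2*sqrt(61834)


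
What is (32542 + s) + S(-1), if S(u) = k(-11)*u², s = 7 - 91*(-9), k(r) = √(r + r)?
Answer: 33368 + I*√22 ≈ 33368.0 + 4.6904*I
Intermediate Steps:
k(r) = √2*√r (k(r) = √(2*r) = √2*√r)
s = 826 (s = 7 + 819 = 826)
S(u) = I*√22*u² (S(u) = (√2*√(-11))*u² = (√2*(I*√11))*u² = (I*√22)*u² = I*√22*u²)
(32542 + s) + S(-1) = (32542 + 826) + I*√22*(-1)² = 33368 + I*√22*1 = 33368 + I*√22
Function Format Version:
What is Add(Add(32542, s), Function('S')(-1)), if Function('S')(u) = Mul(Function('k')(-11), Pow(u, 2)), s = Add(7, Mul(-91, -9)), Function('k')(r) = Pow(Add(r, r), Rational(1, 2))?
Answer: Add(33368, Mul(I, Pow(22, Rational(1, 2)))) ≈ Add(33368., Mul(4.6904, I))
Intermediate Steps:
Function('k')(r) = Mul(Pow(2, Rational(1, 2)), Pow(r, Rational(1, 2))) (Function('k')(r) = Pow(Mul(2, r), Rational(1, 2)) = Mul(Pow(2, Rational(1, 2)), Pow(r, Rational(1, 2))))
s = 826 (s = Add(7, 819) = 826)
Function('S')(u) = Mul(I, Pow(22, Rational(1, 2)), Pow(u, 2)) (Function('S')(u) = Mul(Mul(Pow(2, Rational(1, 2)), Pow(-11, Rational(1, 2))), Pow(u, 2)) = Mul(Mul(Pow(2, Rational(1, 2)), Mul(I, Pow(11, Rational(1, 2)))), Pow(u, 2)) = Mul(Mul(I, Pow(22, Rational(1, 2))), Pow(u, 2)) = Mul(I, Pow(22, Rational(1, 2)), Pow(u, 2)))
Add(Add(32542, s), Function('S')(-1)) = Add(Add(32542, 826), Mul(I, Pow(22, Rational(1, 2)), Pow(-1, 2))) = Add(33368, Mul(I, Pow(22, Rational(1, 2)), 1)) = Add(33368, Mul(I, Pow(22, Rational(1, 2))))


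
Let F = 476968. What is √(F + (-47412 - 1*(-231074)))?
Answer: 19*√1830 ≈ 812.79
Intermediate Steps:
√(F + (-47412 - 1*(-231074))) = √(476968 + (-47412 - 1*(-231074))) = √(476968 + (-47412 + 231074)) = √(476968 + 183662) = √660630 = 19*√1830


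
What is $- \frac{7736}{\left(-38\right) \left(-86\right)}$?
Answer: $- \frac{1934}{817} \approx -2.3672$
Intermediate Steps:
$- \frac{7736}{\left(-38\right) \left(-86\right)} = - \frac{7736}{3268} = \left(-7736\right) \frac{1}{3268} = - \frac{1934}{817}$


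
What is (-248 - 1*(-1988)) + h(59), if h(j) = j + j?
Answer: 1858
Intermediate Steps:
h(j) = 2*j
(-248 - 1*(-1988)) + h(59) = (-248 - 1*(-1988)) + 2*59 = (-248 + 1988) + 118 = 1740 + 118 = 1858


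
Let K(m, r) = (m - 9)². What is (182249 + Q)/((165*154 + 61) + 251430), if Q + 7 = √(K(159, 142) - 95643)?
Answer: 182242/276901 + 9*I*√903/276901 ≈ 0.65815 + 0.0009767*I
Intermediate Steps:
K(m, r) = (-9 + m)²
Q = -7 + 9*I*√903 (Q = -7 + √((-9 + 159)² - 95643) = -7 + √(150² - 95643) = -7 + √(22500 - 95643) = -7 + √(-73143) = -7 + 9*I*√903 ≈ -7.0 + 270.45*I)
(182249 + Q)/((165*154 + 61) + 251430) = (182249 + (-7 + 9*I*√903))/((165*154 + 61) + 251430) = (182242 + 9*I*√903)/((25410 + 61) + 251430) = (182242 + 9*I*√903)/(25471 + 251430) = (182242 + 9*I*√903)/276901 = (182242 + 9*I*√903)*(1/276901) = 182242/276901 + 9*I*√903/276901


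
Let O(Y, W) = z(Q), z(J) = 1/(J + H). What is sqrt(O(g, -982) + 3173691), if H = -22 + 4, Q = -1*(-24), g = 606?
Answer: sqrt(114252882)/6 ≈ 1781.5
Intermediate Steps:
Q = 24
H = -18
z(J) = 1/(-18 + J) (z(J) = 1/(J - 18) = 1/(-18 + J))
O(Y, W) = 1/6 (O(Y, W) = 1/(-18 + 24) = 1/6)
sqrt(O(g, -982) + 3173691) = sqrt(1/6 + 3173691) = sqrt(19042147/6) = sqrt(114252882)/6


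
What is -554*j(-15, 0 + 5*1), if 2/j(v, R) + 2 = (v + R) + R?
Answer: 1108/7 ≈ 158.29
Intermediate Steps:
j(v, R) = 2/(-2 + v + 2*R) (j(v, R) = 2/(-2 + ((v + R) + R)) = 2/(-2 + ((R + v) + R)) = 2/(-2 + (v + 2*R)) = 2/(-2 + v + 2*R))
-554*j(-15, 0 + 5*1) = -1108/(-2 - 15 + 2*(0 + 5*1)) = -1108/(-2 - 15 + 2*(0 + 5)) = -1108/(-2 - 15 + 2*5) = -1108/(-2 - 15 + 10) = -1108/(-7) = -1108*(-1)/7 = -554*(-2/7) = 1108/7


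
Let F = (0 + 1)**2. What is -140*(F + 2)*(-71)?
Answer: 29820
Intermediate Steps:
F = 1 (F = 1**2 = 1)
-140*(F + 2)*(-71) = -140*(1 + 2)*(-71) = -140*3*(-71) = -35*12*(-71) = -420*(-71) = 29820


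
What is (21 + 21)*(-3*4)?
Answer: -504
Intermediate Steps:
(21 + 21)*(-3*4) = 42*(-12) = -504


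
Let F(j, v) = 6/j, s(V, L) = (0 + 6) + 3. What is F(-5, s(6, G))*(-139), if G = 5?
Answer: 834/5 ≈ 166.80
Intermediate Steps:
s(V, L) = 9 (s(V, L) = 6 + 3 = 9)
F(-5, s(6, G))*(-139) = (6/(-5))*(-139) = (6*(-⅕))*(-139) = -6/5*(-139) = 834/5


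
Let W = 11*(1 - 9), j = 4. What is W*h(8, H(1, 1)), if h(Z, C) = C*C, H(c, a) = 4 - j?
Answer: 0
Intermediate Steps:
H(c, a) = 0 (H(c, a) = 4 - 1*4 = 4 - 4 = 0)
h(Z, C) = C²
W = -88 (W = 11*(-8) = -88)
W*h(8, H(1, 1)) = -88*0² = -88*0 = 0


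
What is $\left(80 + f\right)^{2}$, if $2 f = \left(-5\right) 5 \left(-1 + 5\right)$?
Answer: $900$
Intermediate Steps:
$f = -50$ ($f = \frac{\left(-5\right) 5 \left(-1 + 5\right)}{2} = \frac{\left(-25\right) 4}{2} = \frac{1}{2} \left(-100\right) = -50$)
$\left(80 + f\right)^{2} = \left(80 - 50\right)^{2} = 30^{2} = 900$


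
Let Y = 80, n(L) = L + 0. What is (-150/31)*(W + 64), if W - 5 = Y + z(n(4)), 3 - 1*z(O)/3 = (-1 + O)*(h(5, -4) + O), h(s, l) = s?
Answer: -11550/31 ≈ -372.58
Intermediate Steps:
n(L) = L
z(O) = 9 - 3*(-1 + O)*(5 + O)
W = 13 (W = 5 + (80 + (24 - 12*4 - 3*4²)) = 5 + (80 + (24 - 48 - 3*16)) = 5 + (80 + (24 - 48 - 48)) = 5 + (80 - 72) = 5 + 8 = 13)
(-150/31)*(W + 64) = (-150/31)*(13 + 64) = -150*1/31*77 = -150/31*77 = -11550/31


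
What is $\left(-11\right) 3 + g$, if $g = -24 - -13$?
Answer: $-44$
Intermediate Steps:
$g = -11$ ($g = -24 + 13 = -11$)
$\left(-11\right) 3 + g = \left(-11\right) 3 - 11 = -33 - 11 = -44$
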